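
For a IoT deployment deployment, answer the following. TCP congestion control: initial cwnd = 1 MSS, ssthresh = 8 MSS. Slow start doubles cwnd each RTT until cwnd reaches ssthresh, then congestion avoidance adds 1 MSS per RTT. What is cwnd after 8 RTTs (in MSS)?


RTT 0: cwnd = 1 MSS (initial)
RTT 1: cwnd = 2 MSS (slow start, doubled)
RTT 2: cwnd = 4 MSS (slow start, doubled)
RTT 3: cwnd = 8 MSS (slow start, doubled)
RTT 4: cwnd = 9 MSS (congestion avoidance, +1)
RTT 5: cwnd = 10 MSS (congestion avoidance, +1)
RTT 6: cwnd = 11 MSS (congestion avoidance, +1)
RTT 7: cwnd = 12 MSS (congestion avoidance, +1)
RTT 8: cwnd = 13 MSS (congestion avoidance, +1)

13


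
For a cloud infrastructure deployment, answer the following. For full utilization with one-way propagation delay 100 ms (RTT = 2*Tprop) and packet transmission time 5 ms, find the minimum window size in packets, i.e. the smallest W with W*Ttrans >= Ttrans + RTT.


Given: Ttrans = 5 ms, RTT = 200 ms (= 2 * Tprop, Tprop = 100 ms)
Time until first ACK returns = Ttrans + RTT = 5 + 200 = 205 ms
Need W * Ttrans >= Ttrans + RTT  ->  W >= (Ttrans + RTT) / Ttrans
(Ttrans + RTT) / Ttrans = 205 / 5 = 41
W_min = ceil(41) = 41

41


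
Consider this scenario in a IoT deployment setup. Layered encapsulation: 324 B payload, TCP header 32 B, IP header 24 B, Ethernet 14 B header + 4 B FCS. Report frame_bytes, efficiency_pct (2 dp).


TCP segment = 324 + 32 = 356 B
IP packet = 356 + 24 = 380 B
Ethernet frame = 380 + 14 + 4 = 398 B
Efficiency = app / frame = 324 / 398 = 0.814070 = 81.4070% -> 81.41% (2 dp)

398, 81.41


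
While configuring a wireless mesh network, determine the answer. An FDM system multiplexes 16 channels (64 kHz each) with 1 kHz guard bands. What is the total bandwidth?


Given: 16 channels, 64 kHz each, guard = 1 kHz
Channel bandwidth = 16 * 64 = 1024 kHz
Guard bands = 15 gaps * 1 kHz = 15 kHz
Total = 1024 + 15 = 1039 kHz

1039


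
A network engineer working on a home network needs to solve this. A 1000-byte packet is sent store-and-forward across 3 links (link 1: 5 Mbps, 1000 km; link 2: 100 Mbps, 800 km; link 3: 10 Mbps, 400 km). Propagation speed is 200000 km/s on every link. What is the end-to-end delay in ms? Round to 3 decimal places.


Packet = 1000 bytes = 8000 bits. Store-and-forward: sum (t_trans + t_prop) per link.
Link 1: t_trans = 8000/(5*10^6) s = 1.6000 ms; t_prop = 1000/200000 s = 5.0000 ms; subtotal = 6.6000 ms
Link 2: t_trans = 8000/(100*10^6) s = 0.0800 ms; t_prop = 800/200000 s = 4.0000 ms; subtotal = 4.0800 ms
Link 3: t_trans = 8000/(10*10^6) s = 0.8000 ms; t_prop = 400/200000 s = 2.0000 ms; subtotal = 2.8000 ms
End-to-end = 6.6000 + 4.0800 + 2.8000 = 13.4800 ms -> 13.480 ms (3 dp)

13.480


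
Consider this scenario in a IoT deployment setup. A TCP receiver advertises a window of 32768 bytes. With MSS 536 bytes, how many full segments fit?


Given: RWND = 32768 bytes, MSS = 536 bytes
Full segments = floor(RWND / MSS)
Full segments = floor(32768 / 536)
Full segments = floor(61.1343) = 61

61


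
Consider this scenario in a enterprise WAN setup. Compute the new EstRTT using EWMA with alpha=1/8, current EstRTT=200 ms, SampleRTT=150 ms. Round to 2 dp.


Given: EstRTT = 200 ms, SampleRTT = 150 ms, alpha = 1/8
New EstRTT = (1 - alpha) * EstRTT + alpha * SampleRTT
(7/8) * 200 = 175
(1/8) * 150 = 18.75
New EstRTT = 175 + 18.75 = 193.75 ms -> 193.75 ms (2 dp)

193.75


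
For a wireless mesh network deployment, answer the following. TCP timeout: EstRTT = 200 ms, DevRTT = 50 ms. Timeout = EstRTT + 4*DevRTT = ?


Given: EstRTT = 200 ms, DevRTT = 50 ms
Timeout = EstRTT + 4 * DevRTT
4 * DevRTT = 4 * 50 = 200
Timeout = 200 + 200 = 400 ms

400


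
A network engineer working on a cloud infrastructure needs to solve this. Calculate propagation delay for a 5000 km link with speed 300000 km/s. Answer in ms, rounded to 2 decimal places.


Given: distance = 5000 km, speed = 300000 km/s
Delay = distance / speed = 5000 / 300000 seconds
Delay in ms = 5000 * 1000 / 300000
Delay = 16.6667 ms
Rounded to 2 dp = 16.67 ms

16.67


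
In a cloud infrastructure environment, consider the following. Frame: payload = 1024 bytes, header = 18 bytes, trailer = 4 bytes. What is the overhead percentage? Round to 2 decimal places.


Given: payload = 1024 B, header = 18 B, trailer = 4 B
Overhead bytes = header + trailer = 18 + 4 = 22
Total frame = payload + overhead = 1024 + 22 = 1046
Overhead % = 22 / 1046 * 100 = 2.1033% -> 2.10% (2 dp)

2.10


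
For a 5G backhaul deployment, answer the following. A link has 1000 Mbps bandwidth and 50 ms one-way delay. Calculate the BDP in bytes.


Given: bandwidth = 1000 Mbps, delay = 50 ms
BDP in bits = 1000 * 10^6 * 50 / 1000
BDP in bits = 50000000
BDP in bytes = 50000000 / 8 = 6250000

6250000


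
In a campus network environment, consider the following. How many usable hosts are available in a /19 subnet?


Given: subnet mask /19
Host bits = 32 - 19 = 13
Total addresses = 2^13 = 8192
Usable hosts = 8192 - 2 (network + broadcast) = 8190

8190


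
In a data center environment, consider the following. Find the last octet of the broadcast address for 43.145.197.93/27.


Given: IP = 43.145.197.93, prefix = /27
Host bits = 32 - 27 = 5
Network last octet = 93 AND mask = 64
Host part size = 2^5 - 1 = 31
Broadcast last octet = 64 OR 31 = 95

95


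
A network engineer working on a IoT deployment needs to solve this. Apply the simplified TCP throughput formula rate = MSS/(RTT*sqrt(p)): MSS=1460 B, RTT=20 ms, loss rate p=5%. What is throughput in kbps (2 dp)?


Given: MSS = 1460 bytes, RTT = 20 ms, loss = 5%
RTT in seconds = 20 / 1000 = 0.02
Loss rate = 5% = 0.05
sqrt(loss) = sqrt(0.05) = 0.223606797750
Throughput (bytes/s) = 1460 / (0.02 * 0.223606797750) = 326465.9247
Throughput (kbps) = 326465.9247 * 8 / 1000 = 2611.727398 -> 2611.73 kbps (2 dp)

2611.73


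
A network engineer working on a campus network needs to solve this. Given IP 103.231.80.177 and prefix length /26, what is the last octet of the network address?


Given: IP = 103.231.80.177, prefix = /26
Subnet mask = 255.255.255.192
Last octet of IP: 177
Last octet of mask: 192
Network last octet = 177 AND 192 = 128

128


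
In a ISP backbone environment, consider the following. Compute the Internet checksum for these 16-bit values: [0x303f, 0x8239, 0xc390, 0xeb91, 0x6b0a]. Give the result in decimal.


Given words: [0x303f, 0x8239, 0xc390, 0xeb91, 0x6b0a]
Step 1: Sum all words
Raw sum = 12351 + 33337 + 50064 + 60305 + 27402 = 183459
Step 2: Fold carry: (52387 + 2) = 52389
One's complement = ~52389 & 0xFFFF = 13146

13146


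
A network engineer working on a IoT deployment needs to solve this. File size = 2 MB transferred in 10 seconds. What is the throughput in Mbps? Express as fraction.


Given: file = 2 MB, time = 10 s
File in Mb = 2 * 8 = 16 Mb
Throughput = 16 / 10 Mbps
Throughput = 8/5 Mbps

8/5


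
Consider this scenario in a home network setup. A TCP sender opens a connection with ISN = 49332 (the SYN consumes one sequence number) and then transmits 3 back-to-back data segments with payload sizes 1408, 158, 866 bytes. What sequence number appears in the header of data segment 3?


The SYN occupies sequence number ISN = 49332, so the first data byte is ISN + 1 = 49333.
SEQ of data segment i = (ISN + 1) + sum of payload sizes of segments 1..i-1.
Segment 1: SEQ = 49333, payload = 1408 bytes
Segment 2: SEQ = 50741, payload = 158 bytes
Segment 3: SEQ = 50899, payload = 866 bytes
SEQ of segment 3 = 49333 + 1408 + 158 = 50899

50899


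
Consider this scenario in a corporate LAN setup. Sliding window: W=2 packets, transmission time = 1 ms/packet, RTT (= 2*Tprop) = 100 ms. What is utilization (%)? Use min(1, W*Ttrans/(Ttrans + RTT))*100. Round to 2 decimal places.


Given: W = 2, Ttrans = 1 ms, RTT = 100 ms (= 2 * Tprop, Tprop = 50 ms)
Cycle time = Ttrans + RTT = 1 + 100 = 101 ms (first packet sent until its ACK returns)
W * Ttrans = 2 * 1 = 2 ms of sending per cycle
W * Ttrans / (Ttrans + RTT) = 2 / 101 = 0.019802
U = min(1, 0.019802) = 0.019802
U% = 1.98%

1.98


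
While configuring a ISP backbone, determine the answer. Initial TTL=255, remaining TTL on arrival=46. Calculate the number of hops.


Given: initial TTL = 255, received TTL = 46
Hops = initial TTL - received TTL
Hops = 255 - 46 = 209

209


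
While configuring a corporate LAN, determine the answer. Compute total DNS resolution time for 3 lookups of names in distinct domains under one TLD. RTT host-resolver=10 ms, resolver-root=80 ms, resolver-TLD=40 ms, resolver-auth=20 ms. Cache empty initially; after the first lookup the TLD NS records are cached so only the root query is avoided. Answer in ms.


Lookup 1 (cold cache): local + root + TLD + auth = 10 + 80 + 40 + 20 = 150 ms
Lookups 2..3 (TLD NS cached -> skip root; new domain -> still ask TLD and auth): local + TLD + auth = 10 + 40 + 20 = 70 ms each
Remaining 2 lookups: 2 * 70 = 140 ms
Total = 150 + 140 = 290 ms

290


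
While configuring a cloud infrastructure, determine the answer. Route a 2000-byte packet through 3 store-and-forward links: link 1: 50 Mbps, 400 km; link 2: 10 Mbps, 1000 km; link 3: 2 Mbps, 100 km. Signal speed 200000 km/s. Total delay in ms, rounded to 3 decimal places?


Packet = 2000 bytes = 16000 bits. Store-and-forward: sum (t_trans + t_prop) per link.
Link 1: t_trans = 16000/(50*10^6) s = 0.3200 ms; t_prop = 400/200000 s = 2.0000 ms; subtotal = 2.3200 ms
Link 2: t_trans = 16000/(10*10^6) s = 1.6000 ms; t_prop = 1000/200000 s = 5.0000 ms; subtotal = 6.6000 ms
Link 3: t_trans = 16000/(2*10^6) s = 8.0000 ms; t_prop = 100/200000 s = 0.5000 ms; subtotal = 8.5000 ms
End-to-end = 2.3200 + 6.6000 + 8.5000 = 17.4200 ms -> 17.420 ms (3 dp)

17.420


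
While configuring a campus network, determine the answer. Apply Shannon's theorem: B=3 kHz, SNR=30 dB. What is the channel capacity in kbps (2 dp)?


Given: B = 3 kHz, SNR = 30 dB
SNR linear = 10^(30/10) = 1000
1 + SNR = 1001
log2(1001) = 9.9672262588
C = 3 * 1000 * 9.9672262588 = 29901.6788 bps
C = 29.901679 kbps -> 29.90 kbps (2 dp)

29.90


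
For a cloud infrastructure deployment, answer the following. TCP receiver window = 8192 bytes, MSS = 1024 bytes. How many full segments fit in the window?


Given: RWND = 8192 bytes, MSS = 1024 bytes
Full segments = floor(RWND / MSS)
Full segments = floor(8192 / 1024)
Full segments = floor(8.0) = 8

8


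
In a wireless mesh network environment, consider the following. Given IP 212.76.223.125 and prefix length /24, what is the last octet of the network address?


Given: IP = 212.76.223.125, prefix = /24
Subnet mask = 255.255.255.0
Last octet of IP: 125
Last octet of mask: 0
Network last octet = 125 AND 0 = 0

0


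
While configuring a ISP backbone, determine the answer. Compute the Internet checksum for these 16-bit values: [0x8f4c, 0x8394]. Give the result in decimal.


Given words: [0x8f4c, 0x8394]
Step 1: Sum all words
Raw sum = 36684 + 33684 = 70368
Step 2: Fold carry: (4832 + 1) = 4833
One's complement = ~4833 & 0xFFFF = 60702

60702


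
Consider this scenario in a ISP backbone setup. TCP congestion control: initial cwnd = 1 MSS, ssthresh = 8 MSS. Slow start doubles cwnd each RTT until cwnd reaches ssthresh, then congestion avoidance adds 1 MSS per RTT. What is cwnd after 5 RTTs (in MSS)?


RTT 0: cwnd = 1 MSS (initial)
RTT 1: cwnd = 2 MSS (slow start, doubled)
RTT 2: cwnd = 4 MSS (slow start, doubled)
RTT 3: cwnd = 8 MSS (slow start, doubled)
RTT 4: cwnd = 9 MSS (congestion avoidance, +1)
RTT 5: cwnd = 10 MSS (congestion avoidance, +1)

10


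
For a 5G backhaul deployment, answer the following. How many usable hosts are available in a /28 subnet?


Given: subnet mask /28
Host bits = 32 - 28 = 4
Total addresses = 2^4 = 16
Usable hosts = 16 - 2 (network + broadcast) = 14

14


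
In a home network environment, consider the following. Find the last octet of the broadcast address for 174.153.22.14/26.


Given: IP = 174.153.22.14, prefix = /26
Host bits = 32 - 26 = 6
Network last octet = 14 AND mask = 0
Host part size = 2^6 - 1 = 63
Broadcast last octet = 0 OR 63 = 63

63


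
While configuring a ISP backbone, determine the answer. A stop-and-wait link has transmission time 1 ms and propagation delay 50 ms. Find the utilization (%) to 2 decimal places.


Given: Ttrans = 1 ms, Tprop = 50 ms
RTT = 2 * Tprop = 2 * 50 = 100 ms
U = Ttrans / (Ttrans + RTT)
U = 1 / (1 + 100)
U = 1 / 101 = 0.009901
U% = 0.99%

0.99


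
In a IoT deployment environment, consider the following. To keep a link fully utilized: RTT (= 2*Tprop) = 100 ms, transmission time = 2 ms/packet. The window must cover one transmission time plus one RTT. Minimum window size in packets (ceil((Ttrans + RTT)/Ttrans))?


Given: Ttrans = 2 ms, RTT = 100 ms (= 2 * Tprop, Tprop = 50 ms)
Time until first ACK returns = Ttrans + RTT = 2 + 100 = 102 ms
Need W * Ttrans >= Ttrans + RTT  ->  W >= (Ttrans + RTT) / Ttrans
(Ttrans + RTT) / Ttrans = 102 / 2 = 51
W_min = ceil(51) = 51

51


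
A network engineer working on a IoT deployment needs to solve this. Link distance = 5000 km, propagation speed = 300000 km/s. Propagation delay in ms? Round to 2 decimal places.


Given: distance = 5000 km, speed = 300000 km/s
Delay = distance / speed = 5000 / 300000 seconds
Delay in ms = 5000 * 1000 / 300000
Delay = 16.6667 ms
Rounded to 2 dp = 16.67 ms

16.67


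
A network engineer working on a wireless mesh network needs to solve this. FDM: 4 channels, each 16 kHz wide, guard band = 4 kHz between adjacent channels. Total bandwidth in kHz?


Given: 4 channels, 16 kHz each, guard = 4 kHz
Channel bandwidth = 4 * 16 = 64 kHz
Guard bands = 3 gaps * 4 kHz = 12 kHz
Total = 64 + 12 = 76 kHz

76


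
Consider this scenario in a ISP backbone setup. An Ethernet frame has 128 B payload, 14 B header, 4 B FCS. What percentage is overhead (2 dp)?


Given: payload = 128 B, header = 14 B, trailer = 4 B
Overhead bytes = header + trailer = 14 + 4 = 18
Total frame = payload + overhead = 128 + 18 = 146
Overhead % = 18 / 146 * 100 = 12.3288% -> 12.33% (2 dp)

12.33


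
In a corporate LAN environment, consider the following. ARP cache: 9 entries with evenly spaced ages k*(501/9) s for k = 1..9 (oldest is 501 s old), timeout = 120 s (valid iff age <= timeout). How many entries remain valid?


Ages are k * 501/9 s for k = 1..9 (spacing = 55.6667 s).
Entry k is valid iff k * 501/9 <= 120 iff k <= 9 * 120 / 501 = 2.1557
n_valid = floor(2.1557) = 2
(n_stale = 9 - 2 = 7)

2


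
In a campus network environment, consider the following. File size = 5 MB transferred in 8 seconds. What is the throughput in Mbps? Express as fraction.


Given: file = 5 MB, time = 8 s
File in Mb = 5 * 8 = 40 Mb
Throughput = 40 / 8 Mbps
Throughput = 5 Mbps

5


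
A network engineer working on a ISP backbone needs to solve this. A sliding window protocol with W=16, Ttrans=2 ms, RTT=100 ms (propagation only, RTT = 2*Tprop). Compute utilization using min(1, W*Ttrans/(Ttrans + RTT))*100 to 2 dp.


Given: W = 16, Ttrans = 2 ms, RTT = 100 ms (= 2 * Tprop, Tprop = 50 ms)
Cycle time = Ttrans + RTT = 2 + 100 = 102 ms (first packet sent until its ACK returns)
W * Ttrans = 16 * 2 = 32 ms of sending per cycle
W * Ttrans / (Ttrans + RTT) = 32 / 102 = 0.313725
U = min(1, 0.313725) = 0.313725
U% = 31.37%

31.37


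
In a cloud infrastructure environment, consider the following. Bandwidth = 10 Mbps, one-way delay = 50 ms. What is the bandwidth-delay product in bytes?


Given: bandwidth = 10 Mbps, delay = 50 ms
BDP in bits = 10 * 10^6 * 50 / 1000
BDP in bits = 500000
BDP in bytes = 500000 / 8 = 62500

62500


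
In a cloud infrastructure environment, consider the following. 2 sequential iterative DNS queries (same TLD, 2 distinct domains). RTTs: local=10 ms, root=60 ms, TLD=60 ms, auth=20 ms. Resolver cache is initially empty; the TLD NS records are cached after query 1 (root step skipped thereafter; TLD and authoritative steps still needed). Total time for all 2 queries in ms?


Lookup 1 (cold cache): local + root + TLD + auth = 10 + 60 + 60 + 20 = 150 ms
Lookups 2..2 (TLD NS cached -> skip root; new domain -> still ask TLD and auth): local + TLD + auth = 10 + 60 + 20 = 90 ms each
Remaining 1 lookups: 1 * 90 = 90 ms
Total = 150 + 90 = 240 ms

240


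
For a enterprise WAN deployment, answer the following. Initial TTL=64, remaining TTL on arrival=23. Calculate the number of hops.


Given: initial TTL = 64, received TTL = 23
Hops = initial TTL - received TTL
Hops = 64 - 23 = 41

41


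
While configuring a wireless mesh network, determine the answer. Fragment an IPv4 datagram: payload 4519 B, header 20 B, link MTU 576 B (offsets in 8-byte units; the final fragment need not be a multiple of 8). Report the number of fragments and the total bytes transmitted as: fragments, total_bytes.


Max data per non-final fragment = floor((MTU - header)/8)*8 = floor((576 - 20)/8)*8 = floor(556/8)*8 = 552 B
Final fragment needs no 8-byte alignment: it can carry up to MTU - header = 556 B
Non-final fragments needed = ceil((payload - 556) / 552) = ceil(3963/552) = ceil(7.1793) = 8
Number of fragments = 8 + 1 = 9
Fragment sizes (data): 8 * 552 B + 103 B (last, 103 <= 556 OK)
Total bytes sent = payload + n_frags * header = 4519 + 9*20 = 4519 + 180 = 4699 B

9, 4699


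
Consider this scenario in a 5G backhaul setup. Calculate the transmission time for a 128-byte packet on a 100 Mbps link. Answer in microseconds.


Given: packet = 128 bytes, bandwidth = 100 Mbps
Packet in bits = 128 * 8 = 1024 bits
Bandwidth = 100 * 10^6 = 100000000 bps
Time = 1024 / 100000000 seconds
Time in us = 1024 * 10^6 / 100000000 = 10.24

10.24


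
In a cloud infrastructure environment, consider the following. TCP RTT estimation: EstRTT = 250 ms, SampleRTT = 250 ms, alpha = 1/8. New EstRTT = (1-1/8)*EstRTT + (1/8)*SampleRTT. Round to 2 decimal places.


Given: EstRTT = 250 ms, SampleRTT = 250 ms, alpha = 1/8
New EstRTT = (1 - alpha) * EstRTT + alpha * SampleRTT
(7/8) * 250 = 218.75
(1/8) * 250 = 31.25
New EstRTT = 218.75 + 31.25 = 250 ms -> 250.00 ms (2 dp)

250.00


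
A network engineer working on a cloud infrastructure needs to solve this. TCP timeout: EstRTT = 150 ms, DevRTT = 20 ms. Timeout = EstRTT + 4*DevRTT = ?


Given: EstRTT = 150 ms, DevRTT = 20 ms
Timeout = EstRTT + 4 * DevRTT
4 * DevRTT = 4 * 20 = 80
Timeout = 150 + 80 = 230 ms

230


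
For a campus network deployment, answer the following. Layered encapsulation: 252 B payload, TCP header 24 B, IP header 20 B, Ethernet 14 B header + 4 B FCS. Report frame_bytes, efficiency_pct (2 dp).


TCP segment = 252 + 24 = 276 B
IP packet = 276 + 20 = 296 B
Ethernet frame = 296 + 14 + 4 = 314 B
Efficiency = app / frame = 252 / 314 = 0.802548 = 80.2548% -> 80.25% (2 dp)

314, 80.25


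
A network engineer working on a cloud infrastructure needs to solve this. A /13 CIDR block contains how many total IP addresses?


Given: CIDR prefix /13
Host bits = 32 - 13 = 19
Total addresses = 2^19 = 524288

524288


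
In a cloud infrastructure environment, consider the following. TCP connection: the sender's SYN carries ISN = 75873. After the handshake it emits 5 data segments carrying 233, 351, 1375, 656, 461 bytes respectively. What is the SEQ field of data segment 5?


The SYN occupies sequence number ISN = 75873, so the first data byte is ISN + 1 = 75874.
SEQ of data segment i = (ISN + 1) + sum of payload sizes of segments 1..i-1.
Segment 1: SEQ = 75874, payload = 233 bytes
Segment 2: SEQ = 76107, payload = 351 bytes
Segment 3: SEQ = 76458, payload = 1375 bytes
Segment 4: SEQ = 77833, payload = 656 bytes
Segment 5: SEQ = 78489, payload = 461 bytes
SEQ of segment 5 = 75874 + 233 + 351 + 1375 + 656 = 78489

78489


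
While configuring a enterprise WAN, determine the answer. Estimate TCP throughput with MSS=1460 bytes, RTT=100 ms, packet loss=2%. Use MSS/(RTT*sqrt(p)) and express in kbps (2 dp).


Given: MSS = 1460 bytes, RTT = 100 ms, loss = 2%
RTT in seconds = 100 / 1000 = 0.1
Loss rate = 2% = 0.02
sqrt(loss) = sqrt(0.02) = 0.141421356237
Throughput (bytes/s) = 1460 / (0.1 * 0.141421356237) = 103237.5901
Throughput (kbps) = 103237.5901 * 8 / 1000 = 825.900720 -> 825.90 kbps (2 dp)

825.90


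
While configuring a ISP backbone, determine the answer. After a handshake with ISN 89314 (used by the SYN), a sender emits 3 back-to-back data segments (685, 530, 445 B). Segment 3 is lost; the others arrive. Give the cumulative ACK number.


SYN uses sequence number 89314; first data byte = ISN + 1 = 89315.
Segment 1: SEQ = 89315, len = 685 B, covers [89315, 89999]
Segment 2: SEQ = 90000, len = 530 B, covers [90000, 90529]
Segment 3: SEQ = 90530, len = 445 B, covers [90530, 90974] [LOST]
In-order data received: bytes [89315, 90529] (segments 1..2).
Segment 3 missing -> gap begins at byte 90530.
Cumulative ACK = next expected in-order byte = 89315 + 685 + 530 = 90530

90530


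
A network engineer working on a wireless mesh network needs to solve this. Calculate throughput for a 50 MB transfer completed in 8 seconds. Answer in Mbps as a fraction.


Given: file = 50 MB, time = 8 s
File in Mb = 50 * 8 = 400 Mb
Throughput = 400 / 8 Mbps
Throughput = 50 Mbps

50


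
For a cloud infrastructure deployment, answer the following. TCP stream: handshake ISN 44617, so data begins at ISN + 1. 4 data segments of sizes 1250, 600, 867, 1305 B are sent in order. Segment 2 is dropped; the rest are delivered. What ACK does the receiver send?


SYN uses sequence number 44617; first data byte = ISN + 1 = 44618.
Segment 1: SEQ = 44618, len = 1250 B, covers [44618, 45867]
Segment 2: SEQ = 45868, len = 600 B, covers [45868, 46467] [LOST]
Segment 3: SEQ = 46468, len = 867 B, covers [46468, 47334]
Segment 4: SEQ = 47335, len = 1305 B, covers [47335, 48639]
In-order data received: bytes [44618, 45867] (segments 1..1).
Segment 2 missing -> gap begins at byte 45868; later segments buffered out of order.
Cumulative ACK = next expected in-order byte = 44618 + 1250 = 45868

45868


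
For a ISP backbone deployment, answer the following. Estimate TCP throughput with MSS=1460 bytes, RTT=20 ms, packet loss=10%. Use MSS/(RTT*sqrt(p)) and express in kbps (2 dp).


Given: MSS = 1460 bytes, RTT = 20 ms, loss = 10%
RTT in seconds = 20 / 1000 = 0.02
Loss rate = 10% = 0.1
sqrt(loss) = sqrt(0.1) = 0.316227766017
Throughput (bytes/s) = 1460 / (0.02 * 0.316227766017) = 230846.2692
Throughput (kbps) = 230846.2692 * 8 / 1000 = 1846.770154 -> 1846.77 kbps (2 dp)

1846.77


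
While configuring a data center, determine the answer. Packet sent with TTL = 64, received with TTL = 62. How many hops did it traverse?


Given: initial TTL = 64, received TTL = 62
Hops = initial TTL - received TTL
Hops = 64 - 62 = 2

2


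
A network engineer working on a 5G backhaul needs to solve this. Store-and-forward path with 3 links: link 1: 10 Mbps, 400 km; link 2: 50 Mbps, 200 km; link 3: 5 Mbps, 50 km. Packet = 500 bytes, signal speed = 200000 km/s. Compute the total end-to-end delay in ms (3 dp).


Packet = 500 bytes = 4000 bits. Store-and-forward: sum (t_trans + t_prop) per link.
Link 1: t_trans = 4000/(10*10^6) s = 0.4000 ms; t_prop = 400/200000 s = 2.0000 ms; subtotal = 2.4000 ms
Link 2: t_trans = 4000/(50*10^6) s = 0.0800 ms; t_prop = 200/200000 s = 1.0000 ms; subtotal = 1.0800 ms
Link 3: t_trans = 4000/(5*10^6) s = 0.8000 ms; t_prop = 50/200000 s = 0.2500 ms; subtotal = 1.0500 ms
End-to-end = 2.4000 + 1.0800 + 1.0500 = 4.5300 ms -> 4.530 ms (3 dp)

4.530


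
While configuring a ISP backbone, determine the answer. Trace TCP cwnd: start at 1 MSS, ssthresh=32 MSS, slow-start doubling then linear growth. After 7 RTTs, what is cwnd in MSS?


RTT 0: cwnd = 1 MSS (initial)
RTT 1: cwnd = 2 MSS (slow start, doubled)
RTT 2: cwnd = 4 MSS (slow start, doubled)
RTT 3: cwnd = 8 MSS (slow start, doubled)
RTT 4: cwnd = 16 MSS (slow start, doubled)
RTT 5: cwnd = 32 MSS (slow start, doubled)
RTT 6: cwnd = 33 MSS (congestion avoidance, +1)
RTT 7: cwnd = 34 MSS (congestion avoidance, +1)

34


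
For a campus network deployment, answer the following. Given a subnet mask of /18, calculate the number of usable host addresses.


Given: subnet mask /18
Host bits = 32 - 18 = 14
Total addresses = 2^14 = 16384
Usable hosts = 16384 - 2 (network + broadcast) = 16382

16382


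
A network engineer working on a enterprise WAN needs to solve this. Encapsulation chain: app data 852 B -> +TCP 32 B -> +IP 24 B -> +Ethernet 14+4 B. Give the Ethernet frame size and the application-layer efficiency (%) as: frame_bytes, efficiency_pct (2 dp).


TCP segment = 852 + 32 = 884 B
IP packet = 884 + 24 = 908 B
Ethernet frame = 908 + 14 + 4 = 926 B
Efficiency = app / frame = 852 / 926 = 0.920086 = 92.0086% -> 92.01% (2 dp)

926, 92.01


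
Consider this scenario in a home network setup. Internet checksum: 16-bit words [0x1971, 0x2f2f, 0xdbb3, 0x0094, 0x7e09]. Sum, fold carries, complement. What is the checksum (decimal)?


Given words: [0x1971, 0x2f2f, 0xdbb3, 0x0094, 0x7e09]
Step 1: Sum all words
Raw sum = 6513 + 12079 + 56243 + 148 + 32265 = 107248
Step 2: Fold carry: (41712 + 1) = 41713
One's complement = ~41713 & 0xFFFF = 23822

23822


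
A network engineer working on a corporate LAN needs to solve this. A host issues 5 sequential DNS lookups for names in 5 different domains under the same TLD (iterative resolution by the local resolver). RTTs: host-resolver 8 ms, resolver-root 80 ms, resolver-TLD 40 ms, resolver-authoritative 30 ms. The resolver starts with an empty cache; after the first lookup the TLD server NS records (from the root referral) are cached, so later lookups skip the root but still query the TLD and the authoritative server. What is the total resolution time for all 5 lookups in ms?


Lookup 1 (cold cache): local + root + TLD + auth = 8 + 80 + 40 + 30 = 158 ms
Lookups 2..5 (TLD NS cached -> skip root; new domain -> still ask TLD and auth): local + TLD + auth = 8 + 40 + 30 = 78 ms each
Remaining 4 lookups: 4 * 78 = 312 ms
Total = 158 + 312 = 470 ms

470


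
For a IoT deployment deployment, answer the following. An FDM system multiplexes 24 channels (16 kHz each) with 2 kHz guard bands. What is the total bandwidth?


Given: 24 channels, 16 kHz each, guard = 2 kHz
Channel bandwidth = 24 * 16 = 384 kHz
Guard bands = 23 gaps * 2 kHz = 46 kHz
Total = 384 + 46 = 430 kHz

430


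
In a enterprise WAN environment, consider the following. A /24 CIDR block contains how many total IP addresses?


Given: CIDR prefix /24
Host bits = 32 - 24 = 8
Total addresses = 2^8 = 256

256


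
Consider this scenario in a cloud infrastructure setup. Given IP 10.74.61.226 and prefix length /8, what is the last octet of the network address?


Given: IP = 10.74.61.226, prefix = /8
Subnet mask = 255.0.0.0
Last octet of IP: 226
Last octet of mask: 0
Network last octet = 226 AND 0 = 0

0


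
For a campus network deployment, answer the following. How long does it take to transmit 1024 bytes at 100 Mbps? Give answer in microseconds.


Given: packet = 1024 bytes, bandwidth = 100 Mbps
Packet in bits = 1024 * 8 = 8192 bits
Bandwidth = 100 * 10^6 = 100000000 bps
Time = 8192 / 100000000 seconds
Time in us = 8192 * 10^6 / 100000000 = 81.92

81.92


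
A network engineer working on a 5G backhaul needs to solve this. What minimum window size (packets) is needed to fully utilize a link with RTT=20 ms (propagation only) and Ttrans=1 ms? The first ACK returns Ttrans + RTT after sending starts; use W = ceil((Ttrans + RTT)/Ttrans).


Given: Ttrans = 1 ms, RTT = 20 ms (= 2 * Tprop, Tprop = 10 ms)
Time until first ACK returns = Ttrans + RTT = 1 + 20 = 21 ms
Need W * Ttrans >= Ttrans + RTT  ->  W >= (Ttrans + RTT) / Ttrans
(Ttrans + RTT) / Ttrans = 21 / 1 = 21
W_min = ceil(21) = 21

21


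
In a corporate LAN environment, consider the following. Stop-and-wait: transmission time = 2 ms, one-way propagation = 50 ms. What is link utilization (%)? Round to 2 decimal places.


Given: Ttrans = 2 ms, Tprop = 50 ms
RTT = 2 * Tprop = 2 * 50 = 100 ms
U = Ttrans / (Ttrans + RTT)
U = 2 / (2 + 100)
U = 2 / 102 = 0.019608
U% = 1.96%

1.96


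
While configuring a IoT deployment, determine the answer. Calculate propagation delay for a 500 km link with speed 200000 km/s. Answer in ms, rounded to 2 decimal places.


Given: distance = 500 km, speed = 200000 km/s
Delay = distance / speed = 500 / 200000 seconds
Delay in ms = 500 * 1000 / 200000
Delay = 2.5000 ms
Rounded to 2 dp = 2.50 ms

2.50


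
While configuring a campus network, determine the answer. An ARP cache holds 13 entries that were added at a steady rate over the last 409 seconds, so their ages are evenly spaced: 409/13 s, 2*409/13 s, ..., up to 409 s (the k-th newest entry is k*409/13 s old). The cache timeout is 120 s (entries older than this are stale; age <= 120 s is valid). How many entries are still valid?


Ages are k * 409/13 s for k = 1..13 (spacing = 31.4615 s).
Entry k is valid iff k * 409/13 <= 120 iff k <= 13 * 120 / 409 = 3.8142
n_valid = floor(3.8142) = 3
(n_stale = 13 - 3 = 10)

3


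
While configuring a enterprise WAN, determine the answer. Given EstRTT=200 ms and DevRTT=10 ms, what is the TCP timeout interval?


Given: EstRTT = 200 ms, DevRTT = 10 ms
Timeout = EstRTT + 4 * DevRTT
4 * DevRTT = 4 * 10 = 40
Timeout = 200 + 40 = 240 ms

240


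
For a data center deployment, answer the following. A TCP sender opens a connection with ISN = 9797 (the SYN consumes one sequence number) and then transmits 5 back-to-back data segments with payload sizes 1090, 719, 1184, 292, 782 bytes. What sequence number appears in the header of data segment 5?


The SYN occupies sequence number ISN = 9797, so the first data byte is ISN + 1 = 9798.
SEQ of data segment i = (ISN + 1) + sum of payload sizes of segments 1..i-1.
Segment 1: SEQ = 9798, payload = 1090 bytes
Segment 2: SEQ = 10888, payload = 719 bytes
Segment 3: SEQ = 11607, payload = 1184 bytes
Segment 4: SEQ = 12791, payload = 292 bytes
Segment 5: SEQ = 13083, payload = 782 bytes
SEQ of segment 5 = 9798 + 1090 + 719 + 1184 + 292 = 13083

13083


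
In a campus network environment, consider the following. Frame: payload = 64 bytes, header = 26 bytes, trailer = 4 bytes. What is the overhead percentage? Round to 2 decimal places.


Given: payload = 64 B, header = 26 B, trailer = 4 B
Overhead bytes = header + trailer = 26 + 4 = 30
Total frame = payload + overhead = 64 + 30 = 94
Overhead % = 30 / 94 * 100 = 31.9149% -> 31.91% (2 dp)

31.91


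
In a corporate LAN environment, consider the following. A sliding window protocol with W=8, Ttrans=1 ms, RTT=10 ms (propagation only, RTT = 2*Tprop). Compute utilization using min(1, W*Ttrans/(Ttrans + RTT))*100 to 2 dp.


Given: W = 8, Ttrans = 1 ms, RTT = 10 ms (= 2 * Tprop, Tprop = 5 ms)
Cycle time = Ttrans + RTT = 1 + 10 = 11 ms (first packet sent until its ACK returns)
W * Ttrans = 8 * 1 = 8 ms of sending per cycle
W * Ttrans / (Ttrans + RTT) = 8 / 11 = 0.727273
U = min(1, 0.727273) = 0.727273
U% = 72.73%

72.73


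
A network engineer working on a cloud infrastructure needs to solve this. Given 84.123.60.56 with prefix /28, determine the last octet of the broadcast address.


Given: IP = 84.123.60.56, prefix = /28
Host bits = 32 - 28 = 4
Network last octet = 56 AND mask = 48
Host part size = 2^4 - 1 = 15
Broadcast last octet = 48 OR 15 = 63

63


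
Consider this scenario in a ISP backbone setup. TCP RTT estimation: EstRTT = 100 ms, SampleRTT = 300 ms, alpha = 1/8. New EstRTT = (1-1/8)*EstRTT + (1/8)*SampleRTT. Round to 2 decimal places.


Given: EstRTT = 100 ms, SampleRTT = 300 ms, alpha = 1/8
New EstRTT = (1 - alpha) * EstRTT + alpha * SampleRTT
(7/8) * 100 = 87.5
(1/8) * 300 = 37.5
New EstRTT = 87.5 + 37.5 = 125 ms -> 125.00 ms (2 dp)

125.00


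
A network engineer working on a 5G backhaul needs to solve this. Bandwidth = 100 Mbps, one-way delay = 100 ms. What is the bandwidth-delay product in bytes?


Given: bandwidth = 100 Mbps, delay = 100 ms
BDP in bits = 100 * 10^6 * 100 / 1000
BDP in bits = 10000000
BDP in bytes = 10000000 / 8 = 1250000

1250000


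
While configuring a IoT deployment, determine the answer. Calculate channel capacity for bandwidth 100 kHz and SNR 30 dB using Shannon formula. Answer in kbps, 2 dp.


Given: B = 100 kHz, SNR = 30 dB
SNR linear = 10^(30/10) = 1000
1 + SNR = 1001
log2(1001) = 9.9672262588
C = 100 * 1000 * 9.9672262588 = 996722.6259 bps
C = 996.722626 kbps -> 996.72 kbps (2 dp)

996.72


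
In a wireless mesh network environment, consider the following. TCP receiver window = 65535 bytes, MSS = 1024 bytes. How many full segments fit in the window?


Given: RWND = 65535 bytes, MSS = 1024 bytes
Full segments = floor(RWND / MSS)
Full segments = floor(65535 / 1024)
Full segments = floor(63.999) = 63

63


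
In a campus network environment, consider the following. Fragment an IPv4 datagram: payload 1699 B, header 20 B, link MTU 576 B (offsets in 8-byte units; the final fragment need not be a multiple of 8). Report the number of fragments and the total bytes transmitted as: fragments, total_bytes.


Max data per non-final fragment = floor((MTU - header)/8)*8 = floor((576 - 20)/8)*8 = floor(556/8)*8 = 552 B
Final fragment needs no 8-byte alignment: it can carry up to MTU - header = 556 B
Non-final fragments needed = ceil((payload - 556) / 552) = ceil(1143/552) = ceil(2.0707) = 3
Number of fragments = 3 + 1 = 4
Fragment sizes (data): 3 * 552 B + 43 B (last, 43 <= 556 OK)
Total bytes sent = payload + n_frags * header = 1699 + 4*20 = 1699 + 80 = 1779 B

4, 1779


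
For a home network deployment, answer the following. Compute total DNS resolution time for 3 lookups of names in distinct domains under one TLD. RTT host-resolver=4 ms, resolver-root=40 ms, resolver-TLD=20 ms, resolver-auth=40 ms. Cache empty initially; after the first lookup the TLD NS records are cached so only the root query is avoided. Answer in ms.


Lookup 1 (cold cache): local + root + TLD + auth = 4 + 40 + 20 + 40 = 104 ms
Lookups 2..3 (TLD NS cached -> skip root; new domain -> still ask TLD and auth): local + TLD + auth = 4 + 20 + 40 = 64 ms each
Remaining 2 lookups: 2 * 64 = 128 ms
Total = 104 + 128 = 232 ms

232


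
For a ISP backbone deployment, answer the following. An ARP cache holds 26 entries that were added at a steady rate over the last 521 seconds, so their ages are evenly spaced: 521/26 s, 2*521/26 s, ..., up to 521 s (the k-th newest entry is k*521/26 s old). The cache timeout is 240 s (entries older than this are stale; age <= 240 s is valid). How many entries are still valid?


Ages are k * 521/26 s for k = 1..26 (spacing = 20.0385 s).
Entry k is valid iff k * 521/26 <= 240 iff k <= 26 * 240 / 521 = 11.9770
n_valid = floor(11.9770) = 11
(n_stale = 26 - 11 = 15)

11


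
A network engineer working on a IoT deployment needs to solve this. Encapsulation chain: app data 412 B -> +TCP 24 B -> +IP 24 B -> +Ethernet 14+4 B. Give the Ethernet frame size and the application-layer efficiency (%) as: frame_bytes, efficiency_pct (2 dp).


TCP segment = 412 + 24 = 436 B
IP packet = 436 + 24 = 460 B
Ethernet frame = 460 + 14 + 4 = 478 B
Efficiency = app / frame = 412 / 478 = 0.861925 = 86.1925% -> 86.19% (2 dp)

478, 86.19


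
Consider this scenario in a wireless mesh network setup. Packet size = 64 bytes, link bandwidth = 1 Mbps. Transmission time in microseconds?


Given: packet = 64 bytes, bandwidth = 1 Mbps
Packet in bits = 64 * 8 = 512 bits
Bandwidth = 1 * 10^6 = 1000000 bps
Time = 512 / 1000000 seconds
Time in us = 512 * 10^6 / 1000000 = 512

512


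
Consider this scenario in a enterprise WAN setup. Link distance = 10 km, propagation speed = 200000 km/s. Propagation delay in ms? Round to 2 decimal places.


Given: distance = 10 km, speed = 200000 km/s
Delay = distance / speed = 10 / 200000 seconds
Delay in ms = 10 * 1000 / 200000
Delay = 0.0500 ms
Rounded to 2 dp = 0.05 ms

0.05


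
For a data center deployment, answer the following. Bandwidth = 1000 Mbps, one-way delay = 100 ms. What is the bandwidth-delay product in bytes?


Given: bandwidth = 1000 Mbps, delay = 100 ms
BDP in bits = 1000 * 10^6 * 100 / 1000
BDP in bits = 100000000
BDP in bytes = 100000000 / 8 = 12500000

12500000


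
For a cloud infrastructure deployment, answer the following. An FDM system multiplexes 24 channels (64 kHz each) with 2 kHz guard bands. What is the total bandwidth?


Given: 24 channels, 64 kHz each, guard = 2 kHz
Channel bandwidth = 24 * 64 = 1536 kHz
Guard bands = 23 gaps * 2 kHz = 46 kHz
Total = 1536 + 46 = 1582 kHz

1582


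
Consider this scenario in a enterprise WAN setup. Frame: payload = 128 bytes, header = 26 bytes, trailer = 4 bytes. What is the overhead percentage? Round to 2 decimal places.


Given: payload = 128 B, header = 26 B, trailer = 4 B
Overhead bytes = header + trailer = 26 + 4 = 30
Total frame = payload + overhead = 128 + 30 = 158
Overhead % = 30 / 158 * 100 = 18.9873% -> 18.99% (2 dp)

18.99


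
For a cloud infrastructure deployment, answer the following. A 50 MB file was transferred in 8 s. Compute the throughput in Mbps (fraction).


Given: file = 50 MB, time = 8 s
File in Mb = 50 * 8 = 400 Mb
Throughput = 400 / 8 Mbps
Throughput = 50 Mbps

50


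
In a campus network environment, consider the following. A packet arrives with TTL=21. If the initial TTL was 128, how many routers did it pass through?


Given: initial TTL = 128, received TTL = 21
Hops = initial TTL - received TTL
Hops = 128 - 21 = 107

107


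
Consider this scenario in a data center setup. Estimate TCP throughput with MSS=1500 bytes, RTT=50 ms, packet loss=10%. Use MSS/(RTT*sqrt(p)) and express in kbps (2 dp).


Given: MSS = 1500 bytes, RTT = 50 ms, loss = 10%
RTT in seconds = 50 / 1000 = 0.05
Loss rate = 10% = 0.1
sqrt(loss) = sqrt(0.1) = 0.316227766017
Throughput (bytes/s) = 1500 / (0.05 * 0.316227766017) = 94868.3298
Throughput (kbps) = 94868.3298 * 8 / 1000 = 758.946638 -> 758.95 kbps (2 dp)

758.95


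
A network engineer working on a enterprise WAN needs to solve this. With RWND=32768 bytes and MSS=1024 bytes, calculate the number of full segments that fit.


Given: RWND = 32768 bytes, MSS = 1024 bytes
Full segments = floor(RWND / MSS)
Full segments = floor(32768 / 1024)
Full segments = floor(32.0) = 32

32


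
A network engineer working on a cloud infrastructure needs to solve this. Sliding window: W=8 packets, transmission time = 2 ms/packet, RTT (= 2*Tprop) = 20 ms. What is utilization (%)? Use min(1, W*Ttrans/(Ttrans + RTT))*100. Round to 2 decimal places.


Given: W = 8, Ttrans = 2 ms, RTT = 20 ms (= 2 * Tprop, Tprop = 10 ms)
Cycle time = Ttrans + RTT = 2 + 20 = 22 ms (first packet sent until its ACK returns)
W * Ttrans = 8 * 2 = 16 ms of sending per cycle
W * Ttrans / (Ttrans + RTT) = 16 / 22 = 0.727273
U = min(1, 0.727273) = 0.727273
U% = 72.73%

72.73


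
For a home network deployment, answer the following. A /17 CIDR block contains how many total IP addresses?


Given: CIDR prefix /17
Host bits = 32 - 17 = 15
Total addresses = 2^15 = 32768

32768


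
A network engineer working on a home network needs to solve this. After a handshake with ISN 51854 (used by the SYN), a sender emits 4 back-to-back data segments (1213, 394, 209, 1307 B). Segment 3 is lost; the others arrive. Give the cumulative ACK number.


SYN uses sequence number 51854; first data byte = ISN + 1 = 51855.
Segment 1: SEQ = 51855, len = 1213 B, covers [51855, 53067]
Segment 2: SEQ = 53068, len = 394 B, covers [53068, 53461]
Segment 3: SEQ = 53462, len = 209 B, covers [53462, 53670] [LOST]
Segment 4: SEQ = 53671, len = 1307 B, covers [53671, 54977]
In-order data received: bytes [51855, 53461] (segments 1..2).
Segment 3 missing -> gap begins at byte 53462; later segments buffered out of order.
Cumulative ACK = next expected in-order byte = 51855 + 1213 + 394 = 53462

53462


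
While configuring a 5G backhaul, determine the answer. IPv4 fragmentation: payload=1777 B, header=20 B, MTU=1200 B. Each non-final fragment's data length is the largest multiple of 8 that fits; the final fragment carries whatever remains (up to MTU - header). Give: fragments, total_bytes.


Max data per non-final fragment = floor((MTU - header)/8)*8 = floor((1200 - 20)/8)*8 = floor(1180/8)*8 = 1176 B
Final fragment needs no 8-byte alignment: it can carry up to MTU - header = 1180 B
Non-final fragments needed = ceil((payload - 1180) / 1176) = ceil(597/1176) = ceil(0.5077) = 1
Number of fragments = 1 + 1 = 2
Fragment sizes (data): 1 * 1176 B + 601 B (last, 601 <= 1180 OK)
Total bytes sent = payload + n_frags * header = 1777 + 2*20 = 1777 + 40 = 1817 B

2, 1817
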